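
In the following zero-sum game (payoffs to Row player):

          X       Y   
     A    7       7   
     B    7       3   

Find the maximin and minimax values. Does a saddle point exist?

Maximin = 7, Minimax = 7, Saddle: True

Work:
Row minimums: [7, 3] → maximin = 7
Column maximums: [7, 7] → minimax = 7
Saddle point exists! Game value = 7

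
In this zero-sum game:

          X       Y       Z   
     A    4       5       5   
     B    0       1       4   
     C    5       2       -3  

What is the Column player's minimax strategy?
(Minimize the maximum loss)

Column should play X or Y or Z (all achieve the minimum), value = 5

Work:
Column player minimizes Row's maximum payoff:
Column X: max payoff to Row = 5
Column Y: max payoff to Row = 5
Column Z: max payoff to Row = 5
Minimum is 5, achieved by columns X, Y, Z (tied).
Each of X or Y or Z is a minimax strategy.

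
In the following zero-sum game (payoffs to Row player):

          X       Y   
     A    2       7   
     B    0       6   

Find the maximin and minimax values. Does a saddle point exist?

Maximin = 2, Minimax = 2, Saddle: True

Work:
Row minimums: [2, 0] → maximin = 2
Column maximums: [2, 7] → minimax = 2
Saddle point exists! Game value = 2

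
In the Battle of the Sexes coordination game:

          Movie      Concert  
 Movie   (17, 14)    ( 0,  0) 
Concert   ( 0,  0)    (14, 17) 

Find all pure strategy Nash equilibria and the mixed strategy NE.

Pure NE: (Movie, Movie) and (Concert, Concert); Mixed NE: p = 0.5484, q = 0.4516

Work:
Check pure NE:
(Movie, Movie): (17, 14) - no unilateral deviation beneficial
(Concert, Concert): (14, 17) - no unilateral deviation beneficial
Mixed NE: P1 plays Movie with p = 0.5484, P2 plays Movie with q = 0.4516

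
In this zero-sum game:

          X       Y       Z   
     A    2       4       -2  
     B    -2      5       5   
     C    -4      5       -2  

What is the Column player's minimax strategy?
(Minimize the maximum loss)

Column should play X, value = 2

Work:
Column player minimizes Row's maximum payoff:
Column X: max payoff to Row = 2
Column Y: max payoff to Row = 5
Column Z: max payoff to Row = 5
Minimum is 2, achieved by column X.
Minimax strategy: X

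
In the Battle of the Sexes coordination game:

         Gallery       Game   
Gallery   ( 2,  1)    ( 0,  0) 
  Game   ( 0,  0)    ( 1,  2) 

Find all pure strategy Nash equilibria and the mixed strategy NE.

Pure NE: (Gallery, Gallery) and (Game, Game); Mixed NE: p = 0.6667, q = 0.3333

Work:
Check pure NE:
(Gallery, Gallery): (2, 1) - no unilateral deviation beneficial
(Game, Game): (1, 2) - no unilateral deviation beneficial
Mixed NE: P1 plays Gallery with p = 0.6667, P2 plays Gallery with q = 0.3333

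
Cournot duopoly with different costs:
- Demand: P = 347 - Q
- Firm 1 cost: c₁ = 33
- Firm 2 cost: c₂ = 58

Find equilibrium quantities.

q₁* = 113.0, q₂* = 88.0

Work:
Reaction: q₁ = (347 - 33 - q₂)/2
Reaction: q₂ = (347 - 58 - q₁)/2
Solve simultaneously:
q₁* = (347 - 2×33 + 58)/3 = 113.0
q₂* = (347 - 2×58 + 33)/3 = 88.0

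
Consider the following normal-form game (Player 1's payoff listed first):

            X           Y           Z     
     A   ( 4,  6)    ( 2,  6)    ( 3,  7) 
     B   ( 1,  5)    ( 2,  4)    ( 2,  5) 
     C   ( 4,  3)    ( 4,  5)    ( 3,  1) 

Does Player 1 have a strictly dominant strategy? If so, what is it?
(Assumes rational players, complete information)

No strictly dominant strategy exists for Player 1

Work:
A strategy strictly dominates another if it gives a strictly higher payoff against every opponent action. Compare each pair of P1's strategies column-by-column:
  A vs B: [4 vs 1, 2 vs 2, 3 vs 2] → A does not strictly dominate B (column Y: 2 ≤ 2)
  A vs C: [4 vs 4, 2 vs 4, 3 vs 3] → A does not strictly dominate C (column X: 4 ≤ 4)
  B vs A: [1 vs 4, 2 vs 2, 2 vs 3] → B does not strictly dominate A (column X: 1 ≤ 4)
  B vs C: [1 vs 4, 2 vs 4, 2 vs 3] → B does not strictly dominate C (column X: 1 ≤ 4)
  C vs A: [4 vs 4, 4 vs 2, 3 vs 3] → C does not strictly dominate A (column X: 4 ≤ 4)
  C vs B: [4 vs 1, 4 vs 2, 3 vs 2] → C strictly dominates B
No single strategy strictly dominates all others → no strictly dominant strategy.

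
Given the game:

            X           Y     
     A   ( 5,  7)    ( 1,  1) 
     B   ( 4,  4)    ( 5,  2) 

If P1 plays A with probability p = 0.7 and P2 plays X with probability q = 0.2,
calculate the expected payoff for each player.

E[P1] = 2.7, E[P2] = 2.26

Work:
E[P1] = p·q·π₁(A,X) + p·(1-q)·π₁(A,Y) + (1-p)·q·π₁(B,X) + (1-p)·(1-q)·π₁(B,Y)
= 0.7·0.2·5 + 0.7·0.8·1 + 0.3·0.2·4 + 0.3·0.8·5
= 2.7

E[P2] = 2.26 (similar calculation)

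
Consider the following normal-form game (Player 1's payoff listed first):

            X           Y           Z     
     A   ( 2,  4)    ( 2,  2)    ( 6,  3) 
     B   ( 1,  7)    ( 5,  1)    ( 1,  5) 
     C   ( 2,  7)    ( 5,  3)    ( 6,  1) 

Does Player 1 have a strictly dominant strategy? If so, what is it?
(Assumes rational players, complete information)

No strictly dominant strategy exists for Player 1

Work:
A strategy strictly dominates another if it gives a strictly higher payoff against every opponent action. Compare each pair of P1's strategies column-by-column:
  A vs B: [2 vs 1, 2 vs 5, 6 vs 1] → A does not strictly dominate B (column Y: 2 ≤ 5)
  A vs C: [2 vs 2, 2 vs 5, 6 vs 6] → A does not strictly dominate C (column X: 2 ≤ 2)
  B vs A: [1 vs 2, 5 vs 2, 1 vs 6] → B does not strictly dominate A (column X: 1 ≤ 2)
  B vs C: [1 vs 2, 5 vs 5, 1 vs 6] → B does not strictly dominate C (column X: 1 ≤ 2)
  C vs A: [2 vs 2, 5 vs 2, 6 vs 6] → C does not strictly dominate A (column X: 2 ≤ 2)
  C vs B: [2 vs 1, 5 vs 5, 6 vs 1] → C does not strictly dominate B (column Y: 5 ≤ 5)
No single strategy strictly dominates all others → no strictly dominant strategy.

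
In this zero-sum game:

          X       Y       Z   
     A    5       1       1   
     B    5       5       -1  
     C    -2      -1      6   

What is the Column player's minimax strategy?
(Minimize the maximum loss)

Column should play X or Y (all achieve the minimum), value = 5

Work:
Column player minimizes Row's maximum payoff:
Column X: max payoff to Row = 5
Column Y: max payoff to Row = 5
Column Z: max payoff to Row = 6
Minimum is 5, achieved by columns X, Y (tied).
Each of X or Y is a minimax strategy.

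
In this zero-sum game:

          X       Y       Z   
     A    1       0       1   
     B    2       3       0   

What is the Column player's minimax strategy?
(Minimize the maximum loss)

Column should play Z, value = 1

Work:
Column player minimizes Row's maximum payoff:
Column X: max payoff to Row = 2
Column Y: max payoff to Row = 3
Column Z: max payoff to Row = 1
Minimum is 1, achieved by column Z.
Minimax strategy: Z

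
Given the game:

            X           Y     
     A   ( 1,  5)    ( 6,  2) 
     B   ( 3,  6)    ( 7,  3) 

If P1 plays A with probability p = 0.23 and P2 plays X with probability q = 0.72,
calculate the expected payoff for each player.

E[P1] = 3.7244, E[P2] = 4.93

Work:
E[P1] = p·q·π₁(A,X) + p·(1-q)·π₁(A,Y) + (1-p)·q·π₁(B,X) + (1-p)·(1-q)·π₁(B,Y)
= 0.23·0.72·1 + 0.23·0.28·6 + 0.77·0.72·3 + 0.77·0.28·7
= 3.7244

E[P2] = 4.93 (similar calculation)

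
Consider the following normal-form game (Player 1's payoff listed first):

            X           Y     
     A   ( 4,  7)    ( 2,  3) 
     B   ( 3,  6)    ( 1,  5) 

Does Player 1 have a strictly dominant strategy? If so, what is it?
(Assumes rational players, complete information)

Yes, Player 1's strictly dominant strategy is A

Work:
A strategy strictly dominates another if it gives a strictly higher payoff against every opponent action. Compare each pair of P1's strategies column-by-column:
  A vs B: [4 vs 3, 2 vs 1] → A strictly dominates B
  B vs A: [3 vs 4, 1 vs 2] → B does not strictly dominate A (column X: 3 ≤ 4)
A strictly dominates every other strategy → strictly dominant.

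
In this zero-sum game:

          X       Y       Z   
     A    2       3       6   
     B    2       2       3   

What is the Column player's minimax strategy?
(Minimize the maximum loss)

Column should play X, value = 2

Work:
Column player minimizes Row's maximum payoff:
Column X: max payoff to Row = 2
Column Y: max payoff to Row = 3
Column Z: max payoff to Row = 6
Minimum is 2, achieved by column X.
Minimax strategy: X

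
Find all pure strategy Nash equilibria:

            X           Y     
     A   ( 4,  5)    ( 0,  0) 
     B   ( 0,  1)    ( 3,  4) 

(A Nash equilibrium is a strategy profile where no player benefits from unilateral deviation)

Nash equilibrium: (A, X), (B, Y)

Work:
Best responses:
  P1 vs X: payoffs [4, 0] → best response A (payoff 4)
  P1 vs Y: payoffs [0, 3] → best response B (payoff 3)
  P2 vs A: payoffs [5, 0] → best response X (payoff 5)
  P2 vs B: payoffs [1, 4] → best response Y (payoff 4)
Mutual best responses: (A,X), (B,Y) → Nash equilibria.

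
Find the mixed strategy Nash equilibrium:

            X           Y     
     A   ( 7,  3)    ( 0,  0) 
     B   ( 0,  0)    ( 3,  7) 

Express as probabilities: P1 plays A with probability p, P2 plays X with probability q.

p = 0.7, q = 0.3

Work:
Find probabilities that make opponent indifferent:
P2 chooses q to make P1 indifferent between A and B
P1 chooses p to make P2 indifferent between X and Y
Mixed NE: P1 plays (A: 0.7, B: 0.3), P2 plays (X: 0.3, Y: 0.7)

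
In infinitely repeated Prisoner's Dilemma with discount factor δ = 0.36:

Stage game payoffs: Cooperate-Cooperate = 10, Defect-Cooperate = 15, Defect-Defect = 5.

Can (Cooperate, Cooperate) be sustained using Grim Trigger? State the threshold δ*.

δ* = 0.5; since δ = 0.36 < 0.5, cooperation cannot be sustained

Work:
For Grim Trigger:
Cooperate forever: 10/(1-δ)
Defect then punished: 15 + 5·δ/(1-δ)
Need: 10/(1-δ) ≥ 15 + 5·δ/(1-δ)
Solving: δ ≥ (T-R)/(T-P) = (15-10)/(15-5) = 0.5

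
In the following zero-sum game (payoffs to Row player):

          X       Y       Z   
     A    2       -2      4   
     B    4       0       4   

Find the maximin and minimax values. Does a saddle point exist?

Maximin = 0, Minimax = 0, Saddle: True

Work:
Row minimums: [-2, 0] → maximin = 0
Column maximums: [4, 0, 4] → minimax = 0
Saddle point exists! Game value = 0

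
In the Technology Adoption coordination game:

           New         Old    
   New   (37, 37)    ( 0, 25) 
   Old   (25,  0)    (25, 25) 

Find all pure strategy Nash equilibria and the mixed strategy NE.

Pure NE: (New, New) and (Old, Old); Mixed NE: p = 0.6757, q = 0.6757

Work:
Check pure NE:
(New, New): (37, 37) - no unilateral deviation beneficial
(Old, Old): (25, 25) - no unilateral deviation beneficial
Mixed NE: P1 plays New with p = 0.6757, P2 plays New with q = 0.6757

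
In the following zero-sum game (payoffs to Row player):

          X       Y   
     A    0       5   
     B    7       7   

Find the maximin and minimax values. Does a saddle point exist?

Maximin = 7, Minimax = 7, Saddle: True

Work:
Row minimums: [0, 7] → maximin = 7
Column maximums: [7, 7] → minimax = 7
Saddle point exists! Game value = 7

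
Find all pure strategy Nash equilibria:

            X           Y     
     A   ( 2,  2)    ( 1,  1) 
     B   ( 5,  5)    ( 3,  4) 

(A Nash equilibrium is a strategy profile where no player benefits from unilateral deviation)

Nash equilibrium: (B, X)

Work:
Best responses:
  P1 vs X: payoffs [2, 5] → best response B (payoff 5)
  P1 vs Y: payoffs [1, 3] → best response B (payoff 3)
  P2 vs A: payoffs [2, 1] → best response X (payoff 2)
  P2 vs B: payoffs [5, 4] → best response X (payoff 5)
Mutual best responses: (B,X) → Nash equilibria.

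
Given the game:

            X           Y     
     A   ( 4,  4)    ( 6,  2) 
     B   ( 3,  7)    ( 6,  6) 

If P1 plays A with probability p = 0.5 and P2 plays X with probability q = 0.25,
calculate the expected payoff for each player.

E[P1] = 5.375, E[P2] = 4.375

Work:
E[P1] = p·q·π₁(A,X) + p·(1-q)·π₁(A,Y) + (1-p)·q·π₁(B,X) + (1-p)·(1-q)·π₁(B,Y)
= 0.5·0.25·4 + 0.5·0.75·6 + 0.5·0.25·3 + 0.5·0.75·6
= 5.375

E[P2] = 4.375 (similar calculation)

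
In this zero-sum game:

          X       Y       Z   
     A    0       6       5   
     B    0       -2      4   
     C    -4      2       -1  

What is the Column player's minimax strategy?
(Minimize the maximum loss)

Column should play X, value = 0

Work:
Column player minimizes Row's maximum payoff:
Column X: max payoff to Row = 0
Column Y: max payoff to Row = 6
Column Z: max payoff to Row = 5
Minimum is 0, achieved by column X.
Minimax strategy: X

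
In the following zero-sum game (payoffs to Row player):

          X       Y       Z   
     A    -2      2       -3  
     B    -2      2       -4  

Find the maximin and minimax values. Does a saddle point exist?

Maximin = -3, Minimax = -3, Saddle: True

Work:
Row minimums: [-3, -4] → maximin = -3
Column maximums: [-2, 2, -3] → minimax = -3
Saddle point exists! Game value = -3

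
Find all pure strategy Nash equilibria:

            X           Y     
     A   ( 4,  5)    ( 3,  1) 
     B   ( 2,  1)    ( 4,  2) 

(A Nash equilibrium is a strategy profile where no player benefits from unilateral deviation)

Nash equilibrium: (A, X), (B, Y)

Work:
Best responses:
  P1 vs X: payoffs [4, 2] → best response A (payoff 4)
  P1 vs Y: payoffs [3, 4] → best response B (payoff 4)
  P2 vs A: payoffs [5, 1] → best response X (payoff 5)
  P2 vs B: payoffs [1, 2] → best response Y (payoff 2)
Mutual best responses: (A,X), (B,Y) → Nash equilibria.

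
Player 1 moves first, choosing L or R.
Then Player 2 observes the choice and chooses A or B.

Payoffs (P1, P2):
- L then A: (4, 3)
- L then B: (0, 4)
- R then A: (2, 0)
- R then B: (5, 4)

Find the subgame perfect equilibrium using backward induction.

P1 plays R, P2 plays B after L and B after R; Payoff (5, 4)

Work:
Backward induction:
After L: P2 chooses B → P1 gets 0
After R: P2 chooses B → P1 gets 5
P1 chooses R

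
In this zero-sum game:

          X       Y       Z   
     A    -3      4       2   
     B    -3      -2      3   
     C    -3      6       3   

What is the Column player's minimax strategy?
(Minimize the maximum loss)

Column should play X, value = -3

Work:
Column player minimizes Row's maximum payoff:
Column X: max payoff to Row = -3
Column Y: max payoff to Row = 6
Column Z: max payoff to Row = 3
Minimum is -3, achieved by column X.
Minimax strategy: X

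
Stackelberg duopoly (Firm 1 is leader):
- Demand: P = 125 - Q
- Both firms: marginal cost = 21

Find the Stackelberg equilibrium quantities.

q₁* (leader) = 52.0, q₂* (follower) = 26.0

Work:
Follower's reaction: q₂ = (a - c - q₁)/2
Leader substitutes: π₁ = q₁·(a - q₁ - (a-c-q₁)/2 - c)
FOC: q₁* = (125 - 21)/2 = 52.00
Then: q₂* = (125 - 21 - 52.0)/2 = 26.00
Leader has first-mover advantage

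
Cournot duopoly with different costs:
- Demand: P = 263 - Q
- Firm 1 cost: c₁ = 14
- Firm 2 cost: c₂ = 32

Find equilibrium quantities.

q₁* = 89.0, q₂* = 71.0

Work:
Reaction: q₁ = (263 - 14 - q₂)/2
Reaction: q₂ = (263 - 32 - q₁)/2
Solve simultaneously:
q₁* = (263 - 2×14 + 32)/3 = 89.0
q₂* = (263 - 2×32 + 14)/3 = 71.0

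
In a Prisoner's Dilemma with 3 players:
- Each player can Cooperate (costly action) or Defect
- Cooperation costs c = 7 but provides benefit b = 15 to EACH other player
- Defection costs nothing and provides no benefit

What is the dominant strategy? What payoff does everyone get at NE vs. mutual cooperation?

Dominant: Defect; NE payoff = 0; Coop payoff = 23

Work:
Defect dominates (saves cost c = 7, benefit to others is external)
NE: All defect → everyone gets 0
If all cooperate: each receives (2)×15 - 7 = 23
Social dilemma: 23 > 0 but NE gives 0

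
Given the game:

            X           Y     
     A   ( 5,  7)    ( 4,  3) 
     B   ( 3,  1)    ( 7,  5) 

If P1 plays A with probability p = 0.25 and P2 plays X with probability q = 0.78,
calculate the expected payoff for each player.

E[P1] = 4.105, E[P2] = 2.94

Work:
E[P1] = p·q·π₁(A,X) + p·(1-q)·π₁(A,Y) + (1-p)·q·π₁(B,X) + (1-p)·(1-q)·π₁(B,Y)
= 0.25·0.78·5 + 0.25·0.22·4 + 0.75·0.78·3 + 0.75·0.22·7
= 4.105

E[P2] = 2.94 (similar calculation)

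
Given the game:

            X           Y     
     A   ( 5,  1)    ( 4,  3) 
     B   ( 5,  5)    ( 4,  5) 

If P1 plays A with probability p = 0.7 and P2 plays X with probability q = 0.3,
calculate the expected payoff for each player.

E[P1] = 4.3, E[P2] = 3.18

Work:
E[P1] = p·q·π₁(A,X) + p·(1-q)·π₁(A,Y) + (1-p)·q·π₁(B,X) + (1-p)·(1-q)·π₁(B,Y)
= 0.7·0.3·5 + 0.7·0.7·4 + 0.3·0.3·5 + 0.3·0.7·4
= 4.3

E[P2] = 3.18 (similar calculation)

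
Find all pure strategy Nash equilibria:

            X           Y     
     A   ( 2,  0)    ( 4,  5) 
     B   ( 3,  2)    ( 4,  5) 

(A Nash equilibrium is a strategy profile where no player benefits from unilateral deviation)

Nash equilibrium: (A, Y), (B, Y)

Work:
Best responses:
  P1 vs X: payoffs [2, 3] → best response B (payoff 3)
  P1 vs Y: payoffs [4, 4] → best response A/B (payoff 4)
  P2 vs A: payoffs [0, 5] → best response Y (payoff 5)
  P2 vs B: payoffs [2, 5] → best response Y (payoff 5)
Mutual best responses: (A,Y), (B,Y) → Nash equilibria.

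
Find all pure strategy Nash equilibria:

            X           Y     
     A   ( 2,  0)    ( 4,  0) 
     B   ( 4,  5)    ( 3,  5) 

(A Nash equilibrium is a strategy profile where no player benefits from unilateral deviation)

Nash equilibrium: (A, Y), (B, X)

Work:
Best responses:
  P1 vs X: payoffs [2, 4] → best response B (payoff 4)
  P1 vs Y: payoffs [4, 3] → best response A (payoff 4)
  P2 vs A: payoffs [0, 0] → best response X/Y (payoff 0)
  P2 vs B: payoffs [5, 5] → best response X/Y (payoff 5)
Mutual best responses: (A,Y), (B,X) → Nash equilibria.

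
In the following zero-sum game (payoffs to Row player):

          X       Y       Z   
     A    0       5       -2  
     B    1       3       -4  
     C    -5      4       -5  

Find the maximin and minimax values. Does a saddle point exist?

Maximin = -2, Minimax = -2, Saddle: True

Work:
Row minimums: [-2, -4, -5] → maximin = -2
Column maximums: [1, 5, -2] → minimax = -2
Saddle point exists! Game value = -2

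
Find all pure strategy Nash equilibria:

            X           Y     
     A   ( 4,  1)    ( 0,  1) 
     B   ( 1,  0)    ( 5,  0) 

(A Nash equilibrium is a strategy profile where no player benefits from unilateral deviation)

Nash equilibrium: (A, X), (B, Y)

Work:
Best responses:
  P1 vs X: payoffs [4, 1] → best response A (payoff 4)
  P1 vs Y: payoffs [0, 5] → best response B (payoff 5)
  P2 vs A: payoffs [1, 1] → best response X/Y (payoff 1)
  P2 vs B: payoffs [0, 0] → best response X/Y (payoff 0)
Mutual best responses: (A,X), (B,Y) → Nash equilibria.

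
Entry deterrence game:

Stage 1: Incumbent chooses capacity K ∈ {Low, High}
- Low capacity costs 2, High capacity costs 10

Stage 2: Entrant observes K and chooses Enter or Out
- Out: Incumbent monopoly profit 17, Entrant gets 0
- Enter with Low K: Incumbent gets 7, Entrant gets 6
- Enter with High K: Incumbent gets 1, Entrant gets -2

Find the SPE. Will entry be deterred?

SPE: (High, Enter|Low, Out|High); Entry deterred. Incumbent net profit = 7

Work:
After Low K: Entrant enters (6 > 0)
After High K: Entrant stays out (-2 < 0)
Incumbent: Low → 7−2=5, High → 17−10=7
Incumbent chooses High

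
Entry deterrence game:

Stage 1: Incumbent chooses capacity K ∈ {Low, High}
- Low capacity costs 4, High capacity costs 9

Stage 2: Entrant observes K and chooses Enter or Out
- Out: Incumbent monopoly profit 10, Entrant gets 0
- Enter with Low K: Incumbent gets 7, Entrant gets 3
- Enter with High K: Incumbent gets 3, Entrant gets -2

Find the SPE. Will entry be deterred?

SPE: (Low, Enter|Low, Out|High); Entry not deterred. Incumbent net profit = 3, Entrant gets 3

Work:
After Low K: Entrant enters (3 > 0)
After High K: Entrant stays out (-2 < 0)
Incumbent: Low → 7−4=3, High → 10−9=1
Incumbent chooses Low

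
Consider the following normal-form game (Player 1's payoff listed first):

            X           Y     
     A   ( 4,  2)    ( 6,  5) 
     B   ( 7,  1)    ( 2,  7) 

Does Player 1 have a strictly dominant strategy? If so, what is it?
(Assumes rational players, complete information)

No strictly dominant strategy exists for Player 1

Work:
A strategy strictly dominates another if it gives a strictly higher payoff against every opponent action. Compare each pair of P1's strategies column-by-column:
  A vs B: [4 vs 7, 6 vs 2] → A does not strictly dominate B (column X: 4 ≤ 7)
  B vs A: [7 vs 4, 2 vs 6] → B does not strictly dominate A (column Y: 2 ≤ 6)
No single strategy strictly dominates all others → no strictly dominant strategy.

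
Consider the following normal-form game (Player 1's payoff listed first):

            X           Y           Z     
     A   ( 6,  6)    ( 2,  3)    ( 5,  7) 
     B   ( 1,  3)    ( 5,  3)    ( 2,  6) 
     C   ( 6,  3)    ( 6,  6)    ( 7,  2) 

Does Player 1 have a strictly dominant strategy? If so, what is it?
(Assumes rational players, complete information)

No strictly dominant strategy exists for Player 1

Work:
A strategy strictly dominates another if it gives a strictly higher payoff against every opponent action. Compare each pair of P1's strategies column-by-column:
  A vs B: [6 vs 1, 2 vs 5, 5 vs 2] → A does not strictly dominate B (column Y: 2 ≤ 5)
  A vs C: [6 vs 6, 2 vs 6, 5 vs 7] → A does not strictly dominate C (column X: 6 ≤ 6)
  B vs A: [1 vs 6, 5 vs 2, 2 vs 5] → B does not strictly dominate A (column X: 1 ≤ 6)
  B vs C: [1 vs 6, 5 vs 6, 2 vs 7] → B does not strictly dominate C (column X: 1 ≤ 6)
  C vs A: [6 vs 6, 6 vs 2, 7 vs 5] → C does not strictly dominate A (column X: 6 ≤ 6)
  C vs B: [6 vs 1, 6 vs 5, 7 vs 2] → C strictly dominates B
No single strategy strictly dominates all others → no strictly dominant strategy.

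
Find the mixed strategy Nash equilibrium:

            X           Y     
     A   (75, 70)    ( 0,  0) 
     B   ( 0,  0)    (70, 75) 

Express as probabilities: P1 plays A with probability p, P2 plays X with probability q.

p = 0.5172, q = 0.4828

Work:
Find probabilities that make opponent indifferent:
P2 chooses q to make P1 indifferent between A and B
P1 chooses p to make P2 indifferent between X and Y
Mixed NE: P1 plays (A: 0.5172, B: 0.4828), P2 plays (X: 0.4828, Y: 0.5172)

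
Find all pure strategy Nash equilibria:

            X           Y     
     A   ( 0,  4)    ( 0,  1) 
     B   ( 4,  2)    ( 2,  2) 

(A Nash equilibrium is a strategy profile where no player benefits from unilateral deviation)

Nash equilibrium: (B, X), (B, Y)

Work:
Best responses:
  P1 vs X: payoffs [0, 4] → best response B (payoff 4)
  P1 vs Y: payoffs [0, 2] → best response B (payoff 2)
  P2 vs A: payoffs [4, 1] → best response X (payoff 4)
  P2 vs B: payoffs [2, 2] → best response X/Y (payoff 2)
Mutual best responses: (B,X), (B,Y) → Nash equilibria.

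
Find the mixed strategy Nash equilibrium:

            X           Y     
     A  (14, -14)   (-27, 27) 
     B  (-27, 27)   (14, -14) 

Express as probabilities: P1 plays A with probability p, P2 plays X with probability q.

p = 0.5, q = 0.5

Work:
Find probabilities that make opponent indifferent:
P2 chooses q to make P1 indifferent between A and B
P1 chooses p to make P2 indifferent between X and Y
Mixed NE: P1 plays (A: 0.5, B: 0.5), P2 plays (X: 0.5, Y: 0.5)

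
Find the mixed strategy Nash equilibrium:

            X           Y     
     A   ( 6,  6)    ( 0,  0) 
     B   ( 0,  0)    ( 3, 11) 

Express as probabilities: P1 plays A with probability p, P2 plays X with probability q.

p = 0.6471, q = 0.3333

Work:
Find probabilities that make opponent indifferent:
P2 chooses q to make P1 indifferent between A and B
P1 chooses p to make P2 indifferent between X and Y
Mixed NE: P1 plays (A: 0.6471, B: 0.3529), P2 plays (X: 0.3333, Y: 0.6667)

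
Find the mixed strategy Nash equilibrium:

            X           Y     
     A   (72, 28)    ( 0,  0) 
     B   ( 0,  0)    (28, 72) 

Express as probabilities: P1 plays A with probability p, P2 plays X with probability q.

p = 0.72, q = 0.28

Work:
Find probabilities that make opponent indifferent:
P2 chooses q to make P1 indifferent between A and B
P1 chooses p to make P2 indifferent between X and Y
Mixed NE: P1 plays (A: 0.72, B: 0.28), P2 plays (X: 0.28, Y: 0.72)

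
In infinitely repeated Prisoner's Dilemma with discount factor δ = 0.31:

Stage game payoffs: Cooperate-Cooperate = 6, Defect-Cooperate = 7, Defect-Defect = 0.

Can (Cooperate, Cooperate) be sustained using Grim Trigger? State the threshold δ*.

δ* = 0.1429; since δ = 0.31 ≥ 0.1429, cooperation can be sustained

Work:
For Grim Trigger:
Cooperate forever: 6/(1-δ)
Defect then punished: 7 + 0·δ/(1-δ)
Need: 6/(1-δ) ≥ 7 + 0·δ/(1-δ)
Solving: δ ≥ (T-R)/(T-P) = (7-6)/(7-0) = 0.1429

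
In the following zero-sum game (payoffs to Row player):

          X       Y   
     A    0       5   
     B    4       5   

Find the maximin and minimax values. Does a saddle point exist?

Maximin = 4, Minimax = 4, Saddle: True

Work:
Row minimums: [0, 4] → maximin = 4
Column maximums: [4, 5] → minimax = 4
Saddle point exists! Game value = 4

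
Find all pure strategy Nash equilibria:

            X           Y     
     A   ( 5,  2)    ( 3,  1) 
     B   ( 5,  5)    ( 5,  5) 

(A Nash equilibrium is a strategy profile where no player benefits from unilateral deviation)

Nash equilibrium: (A, X), (B, X), (B, Y)

Work:
Best responses:
  P1 vs X: payoffs [5, 5] → best response A/B (payoff 5)
  P1 vs Y: payoffs [3, 5] → best response B (payoff 5)
  P2 vs A: payoffs [2, 1] → best response X (payoff 2)
  P2 vs B: payoffs [5, 5] → best response X/Y (payoff 5)
Mutual best responses: (A,X), (B,X), (B,Y) → Nash equilibria.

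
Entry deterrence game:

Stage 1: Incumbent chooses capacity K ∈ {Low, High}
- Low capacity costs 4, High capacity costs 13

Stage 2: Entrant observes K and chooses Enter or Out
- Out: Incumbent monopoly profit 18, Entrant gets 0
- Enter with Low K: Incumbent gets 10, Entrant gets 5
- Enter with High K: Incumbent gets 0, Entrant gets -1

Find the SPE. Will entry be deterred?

SPE: (Low, Enter|Low, Out|High); Entry not deterred. Incumbent net profit = 6, Entrant gets 5

Work:
After Low K: Entrant enters (5 > 0)
After High K: Entrant stays out (-1 < 0)
Incumbent: Low → 10−4=6, High → 18−13=5
Incumbent chooses Low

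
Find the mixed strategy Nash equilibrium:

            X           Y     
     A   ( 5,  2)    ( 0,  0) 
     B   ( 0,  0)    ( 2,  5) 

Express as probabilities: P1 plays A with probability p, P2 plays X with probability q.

p = 0.7143, q = 0.2857

Work:
Find probabilities that make opponent indifferent:
P2 chooses q to make P1 indifferent between A and B
P1 chooses p to make P2 indifferent between X and Y
Mixed NE: P1 plays (A: 0.7143, B: 0.2857), P2 plays (X: 0.2857, Y: 0.7143)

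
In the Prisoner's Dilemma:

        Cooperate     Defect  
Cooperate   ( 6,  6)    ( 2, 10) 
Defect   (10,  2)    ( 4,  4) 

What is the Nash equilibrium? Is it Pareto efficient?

(Defect, Defect) is NE; not Pareto efficient

Work:
Defect dominates Cooperate for both players:
If P2 cooperates: Defect (10) > Cooperate (6)
If P2 defects: Defect (4) > Cooperate (2)
NE: (Defect, Defect) with payoff (4, 4)
But (Cooperate, Cooperate) = (6, 6) Pareto dominates (4, 4)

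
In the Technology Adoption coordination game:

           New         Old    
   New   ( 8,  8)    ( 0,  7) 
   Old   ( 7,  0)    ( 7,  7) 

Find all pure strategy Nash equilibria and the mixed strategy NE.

Pure NE: (New, New) and (Old, Old); Mixed NE: p = 0.875, q = 0.875

Work:
Check pure NE:
(New, New): (8, 8) - no unilateral deviation beneficial
(Old, Old): (7, 7) - no unilateral deviation beneficial
Mixed NE: P1 plays New with p = 0.875, P2 plays New with q = 0.875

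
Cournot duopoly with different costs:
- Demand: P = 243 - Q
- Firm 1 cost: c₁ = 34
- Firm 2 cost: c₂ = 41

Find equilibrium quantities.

q₁* = 72.0, q₂* = 65.0

Work:
Reaction: q₁ = (243 - 34 - q₂)/2
Reaction: q₂ = (243 - 41 - q₁)/2
Solve simultaneously:
q₁* = (243 - 2×34 + 41)/3 = 72.0
q₂* = (243 - 2×41 + 34)/3 = 65.0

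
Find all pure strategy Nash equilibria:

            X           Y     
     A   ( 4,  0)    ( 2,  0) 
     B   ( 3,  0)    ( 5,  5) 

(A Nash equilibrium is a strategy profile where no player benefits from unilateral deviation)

Nash equilibrium: (A, X), (B, Y)

Work:
Best responses:
  P1 vs X: payoffs [4, 3] → best response A (payoff 4)
  P1 vs Y: payoffs [2, 5] → best response B (payoff 5)
  P2 vs A: payoffs [0, 0] → best response X/Y (payoff 0)
  P2 vs B: payoffs [0, 5] → best response Y (payoff 5)
Mutual best responses: (A,X), (B,Y) → Nash equilibria.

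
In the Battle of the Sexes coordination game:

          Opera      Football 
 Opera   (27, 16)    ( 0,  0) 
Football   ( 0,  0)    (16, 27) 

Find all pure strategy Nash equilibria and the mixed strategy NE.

Pure NE: (Opera, Opera) and (Football, Football); Mixed NE: p = 0.6279, q = 0.3721

Work:
Check pure NE:
(Opera, Opera): (27, 16) - no unilateral deviation beneficial
(Football, Football): (16, 27) - no unilateral deviation beneficial
Mixed NE: P1 plays Opera with p = 0.6279, P2 plays Opera with q = 0.3721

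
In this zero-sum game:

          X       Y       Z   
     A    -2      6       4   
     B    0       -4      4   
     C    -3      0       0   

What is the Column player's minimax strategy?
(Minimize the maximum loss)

Column should play X, value = 0

Work:
Column player minimizes Row's maximum payoff:
Column X: max payoff to Row = 0
Column Y: max payoff to Row = 6
Column Z: max payoff to Row = 4
Minimum is 0, achieved by column X.
Minimax strategy: X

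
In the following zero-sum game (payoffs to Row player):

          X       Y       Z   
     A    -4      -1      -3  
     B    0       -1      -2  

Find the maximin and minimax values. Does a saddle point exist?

Maximin = -2, Minimax = -2, Saddle: True

Work:
Row minimums: [-4, -2] → maximin = -2
Column maximums: [0, -1, -2] → minimax = -2
Saddle point exists! Game value = -2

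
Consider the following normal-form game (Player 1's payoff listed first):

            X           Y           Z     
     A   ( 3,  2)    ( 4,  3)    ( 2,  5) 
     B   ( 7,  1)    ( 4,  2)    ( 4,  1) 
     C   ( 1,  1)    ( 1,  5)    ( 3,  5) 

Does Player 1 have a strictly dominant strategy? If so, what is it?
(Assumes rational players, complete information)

No strictly dominant strategy exists for Player 1

Work:
A strategy strictly dominates another if it gives a strictly higher payoff against every opponent action. Compare each pair of P1's strategies column-by-column:
  A vs B: [3 vs 7, 4 vs 4, 2 vs 4] → A does not strictly dominate B (column X: 3 ≤ 7)
  A vs C: [3 vs 1, 4 vs 1, 2 vs 3] → A does not strictly dominate C (column Z: 2 ≤ 3)
  B vs A: [7 vs 3, 4 vs 4, 4 vs 2] → B does not strictly dominate A (column Y: 4 ≤ 4)
  B vs C: [7 vs 1, 4 vs 1, 4 vs 3] → B strictly dominates C
  C vs A: [1 vs 3, 1 vs 4, 3 vs 2] → C does not strictly dominate A (column X: 1 ≤ 3)
  C vs B: [1 vs 7, 1 vs 4, 3 vs 4] → C does not strictly dominate B (column X: 1 ≤ 7)
No single strategy strictly dominates all others → no strictly dominant strategy.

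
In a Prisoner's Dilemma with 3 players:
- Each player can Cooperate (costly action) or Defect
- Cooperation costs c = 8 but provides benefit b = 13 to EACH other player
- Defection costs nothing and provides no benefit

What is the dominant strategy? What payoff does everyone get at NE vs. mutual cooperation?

Dominant: Defect; NE payoff = 0; Coop payoff = 18

Work:
Defect dominates (saves cost c = 8, benefit to others is external)
NE: All defect → everyone gets 0
If all cooperate: each receives (2)×13 - 8 = 18
Social dilemma: 18 > 0 but NE gives 0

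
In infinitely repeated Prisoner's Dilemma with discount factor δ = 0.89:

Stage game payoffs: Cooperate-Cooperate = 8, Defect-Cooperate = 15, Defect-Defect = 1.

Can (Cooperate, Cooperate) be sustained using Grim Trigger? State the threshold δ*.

δ* = 0.5; since δ = 0.89 ≥ 0.5, cooperation can be sustained

Work:
For Grim Trigger:
Cooperate forever: 8/(1-δ)
Defect then punished: 15 + 1·δ/(1-δ)
Need: 8/(1-δ) ≥ 15 + 1·δ/(1-δ)
Solving: δ ≥ (T-R)/(T-P) = (15-8)/(15-1) = 0.5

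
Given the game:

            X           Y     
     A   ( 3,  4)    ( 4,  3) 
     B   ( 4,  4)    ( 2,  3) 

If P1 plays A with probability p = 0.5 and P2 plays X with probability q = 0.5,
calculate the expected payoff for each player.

E[P1] = 3.25, E[P2] = 3.5

Work:
E[P1] = p·q·π₁(A,X) + p·(1-q)·π₁(A,Y) + (1-p)·q·π₁(B,X) + (1-p)·(1-q)·π₁(B,Y)
= 0.5·0.5·3 + 0.5·0.5·4 + 0.5·0.5·4 + 0.5·0.5·2
= 3.25

E[P2] = 3.5 (similar calculation)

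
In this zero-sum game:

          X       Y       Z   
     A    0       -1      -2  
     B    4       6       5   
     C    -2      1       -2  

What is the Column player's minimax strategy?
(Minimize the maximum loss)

Column should play X, value = 4

Work:
Column player minimizes Row's maximum payoff:
Column X: max payoff to Row = 4
Column Y: max payoff to Row = 6
Column Z: max payoff to Row = 5
Minimum is 4, achieved by column X.
Minimax strategy: X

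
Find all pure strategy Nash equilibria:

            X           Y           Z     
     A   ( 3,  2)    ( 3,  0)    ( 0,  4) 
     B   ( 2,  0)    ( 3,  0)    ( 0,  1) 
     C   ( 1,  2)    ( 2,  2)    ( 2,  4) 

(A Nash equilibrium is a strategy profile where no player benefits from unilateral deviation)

Nash equilibrium: (C, Z)

Work:
Best responses:
  P1 vs X: payoffs [3, 2, 1] → best response A (payoff 3)
  P1 vs Y: payoffs [3, 3, 2] → best response A/B (payoff 3)
  P1 vs Z: payoffs [0, 0, 2] → best response C (payoff 2)
  P2 vs A: payoffs [2, 0, 4] → best response Z (payoff 4)
  P2 vs B: payoffs [0, 0, 1] → best response Z (payoff 1)
  P2 vs C: payoffs [2, 2, 4] → best response Z (payoff 4)
Mutual best responses: (C,Z) → Nash equilibria.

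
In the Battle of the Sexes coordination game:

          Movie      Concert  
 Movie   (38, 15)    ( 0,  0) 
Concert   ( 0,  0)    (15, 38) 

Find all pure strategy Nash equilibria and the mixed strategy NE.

Pure NE: (Movie, Movie) and (Concert, Concert); Mixed NE: p = 0.717, q = 0.283

Work:
Check pure NE:
(Movie, Movie): (38, 15) - no unilateral deviation beneficial
(Concert, Concert): (15, 38) - no unilateral deviation beneficial
Mixed NE: P1 plays Movie with p = 0.717, P2 plays Movie with q = 0.283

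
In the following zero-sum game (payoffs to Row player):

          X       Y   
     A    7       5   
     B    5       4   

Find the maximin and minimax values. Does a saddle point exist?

Maximin = 5, Minimax = 5, Saddle: True

Work:
Row minimums: [5, 4] → maximin = 5
Column maximums: [7, 5] → minimax = 5
Saddle point exists! Game value = 5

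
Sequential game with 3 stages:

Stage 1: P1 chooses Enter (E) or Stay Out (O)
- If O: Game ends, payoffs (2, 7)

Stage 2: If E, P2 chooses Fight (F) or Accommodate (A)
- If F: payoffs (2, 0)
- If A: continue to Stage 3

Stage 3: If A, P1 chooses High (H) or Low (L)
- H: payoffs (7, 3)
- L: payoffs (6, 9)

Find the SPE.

SPE: (E, A, H); Outcome (7, 3)

Work:
Stage 3: P1 chooses H (7 vs 6)
Stage 2: P2: F->0, A->3 (anticipating H). Choose A
Stage 1: P1: O->2, E->7 (anticipating A, H). Choose E
SPE path: E -> A -> H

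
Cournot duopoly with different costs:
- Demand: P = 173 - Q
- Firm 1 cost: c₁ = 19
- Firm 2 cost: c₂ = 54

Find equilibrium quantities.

q₁* = 63.0, q₂* = 28.0

Work:
Reaction: q₁ = (173 - 19 - q₂)/2
Reaction: q₂ = (173 - 54 - q₁)/2
Solve simultaneously:
q₁* = (173 - 2×19 + 54)/3 = 63.0
q₂* = (173 - 2×54 + 19)/3 = 28.0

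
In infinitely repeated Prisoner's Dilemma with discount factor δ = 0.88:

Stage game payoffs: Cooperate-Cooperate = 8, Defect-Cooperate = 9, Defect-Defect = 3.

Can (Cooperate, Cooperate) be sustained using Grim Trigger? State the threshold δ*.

δ* = 0.1667; since δ = 0.88 ≥ 0.1667, cooperation can be sustained

Work:
For Grim Trigger:
Cooperate forever: 8/(1-δ)
Defect then punished: 9 + 3·δ/(1-δ)
Need: 8/(1-δ) ≥ 9 + 3·δ/(1-δ)
Solving: δ ≥ (T-R)/(T-P) = (9-8)/(9-3) = 0.1667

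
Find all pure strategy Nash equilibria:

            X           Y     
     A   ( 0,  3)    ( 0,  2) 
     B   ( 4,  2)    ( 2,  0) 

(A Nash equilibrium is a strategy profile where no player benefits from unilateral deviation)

Nash equilibrium: (B, X)

Work:
Best responses:
  P1 vs X: payoffs [0, 4] → best response B (payoff 4)
  P1 vs Y: payoffs [0, 2] → best response B (payoff 2)
  P2 vs A: payoffs [3, 2] → best response X (payoff 3)
  P2 vs B: payoffs [2, 0] → best response X (payoff 2)
Mutual best responses: (B,X) → Nash equilibria.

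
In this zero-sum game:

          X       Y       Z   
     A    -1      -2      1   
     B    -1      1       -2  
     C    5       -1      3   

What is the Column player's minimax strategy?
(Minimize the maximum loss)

Column should play Y, value = 1

Work:
Column player minimizes Row's maximum payoff:
Column X: max payoff to Row = 5
Column Y: max payoff to Row = 1
Column Z: max payoff to Row = 3
Minimum is 1, achieved by column Y.
Minimax strategy: Y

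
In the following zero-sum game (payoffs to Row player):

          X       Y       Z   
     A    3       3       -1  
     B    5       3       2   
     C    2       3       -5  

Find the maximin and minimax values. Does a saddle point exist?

Maximin = 2, Minimax = 2, Saddle: True

Work:
Row minimums: [-1, 2, -5] → maximin = 2
Column maximums: [5, 3, 2] → minimax = 2
Saddle point exists! Game value = 2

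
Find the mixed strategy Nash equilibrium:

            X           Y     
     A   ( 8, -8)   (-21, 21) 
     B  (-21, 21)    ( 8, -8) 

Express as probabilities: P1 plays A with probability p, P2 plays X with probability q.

p = 0.5, q = 0.5

Work:
Find probabilities that make opponent indifferent:
P2 chooses q to make P1 indifferent between A and B
P1 chooses p to make P2 indifferent between X and Y
Mixed NE: P1 plays (A: 0.5, B: 0.5), P2 plays (X: 0.5, Y: 0.5)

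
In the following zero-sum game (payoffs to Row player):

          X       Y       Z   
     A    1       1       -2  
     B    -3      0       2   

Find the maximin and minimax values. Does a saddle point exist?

Maximin = -2, Minimax = 1, Saddle: False

Work:
Row minimums: [-2, -3] → maximin = -2
Column maximums: [1, 1, 2] → minimax = 1
No saddle point (maximin ≠ minimax). Mixed strategy needed.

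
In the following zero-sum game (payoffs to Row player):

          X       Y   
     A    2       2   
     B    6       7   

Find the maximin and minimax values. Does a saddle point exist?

Maximin = 6, Minimax = 6, Saddle: True

Work:
Row minimums: [2, 6] → maximin = 6
Column maximums: [6, 7] → minimax = 6
Saddle point exists! Game value = 6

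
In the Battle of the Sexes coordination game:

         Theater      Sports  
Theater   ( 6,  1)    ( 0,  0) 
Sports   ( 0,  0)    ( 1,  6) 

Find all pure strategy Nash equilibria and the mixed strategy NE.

Pure NE: (Theater, Theater) and (Sports, Sports); Mixed NE: p = 0.8571, q = 0.1429

Work:
Check pure NE:
(Theater, Theater): (6, 1) - no unilateral deviation beneficial
(Sports, Sports): (1, 6) - no unilateral deviation beneficial
Mixed NE: P1 plays Theater with p = 0.8571, P2 plays Theater with q = 0.1429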